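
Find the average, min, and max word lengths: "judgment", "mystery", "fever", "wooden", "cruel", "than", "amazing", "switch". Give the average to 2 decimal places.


Lengths: "judgment"=8, "mystery"=7, "fever"=5, "wooden"=6, "cruel"=5, "than"=4, "amazing"=7, "switch"=6
Sum = 48, Count = 8
Average = 48/8 = 6.00
= avg=6.00, min=4, max=8


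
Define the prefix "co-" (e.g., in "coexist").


Prefix: co-
As in: coexist -> co- + exist
Meaning = together


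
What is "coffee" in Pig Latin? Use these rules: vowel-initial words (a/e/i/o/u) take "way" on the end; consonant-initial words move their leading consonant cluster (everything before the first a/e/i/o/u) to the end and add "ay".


Word: "coffee"
Starts with consonant(s) → move to end, add 'ay'
Consonant cluster: "c"
Pig Latin = "offeecay"


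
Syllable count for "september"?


Word: "september"
Syllable breakdown: sep · tem · ber
Counting: 3 parts
= 3 syllables


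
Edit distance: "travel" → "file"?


Word 1: "travel" (length 6)
Word 2: "file" (length 4)
One optimal edit sequence (insert/delete/substitute each cost 1):
  1. delete 't'  (+1)
  2. substitute 'r' -> 'f'  (+1)
  3. substitute 'a' -> 'i'  (+1)
  4. substitute 'v' -> 'l'  (+1)
  5. keep 'e'
  6. delete 'l'  (+1)
Total edit operations: 5
Edit distance = 5


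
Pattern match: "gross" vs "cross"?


Pattern of "gross": [0, 1, 2, 3, 3]
Pattern of "cross": [0, 1, 2, 3, 3]
Patterns match
Same pattern = Yes


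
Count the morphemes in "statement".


Word: "statement"
Morphemes: state + -ment
Each morpheme carries meaning
= 2 morphemes


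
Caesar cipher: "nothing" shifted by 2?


Word: "nothing"
Shift: 2
Each letter → (letter + shift) mod 26:
  'n' (13) + 2 = 15 → 'p'
  'o' (14) + 2 = 16 → 'q'
  't' (19) + 2 = 21 → 'v'
  'h' (7) + 2 = 9 → 'j'
  'i' (8) + 2 = 10 → 'k'
  'n' (13) + 2 = 15 → 'p'
  'g' (6) + 2 = 8 → 'i'
Result = "pqvjkpi"


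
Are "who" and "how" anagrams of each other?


Word 1: "who" → sorted: how
Word 2: "how" → sorted: how
Same letters? how == how
Anagram = Yes


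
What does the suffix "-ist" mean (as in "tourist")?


Suffix: -ist
Example: tourist = tour + -ist
Meaning = one who practices


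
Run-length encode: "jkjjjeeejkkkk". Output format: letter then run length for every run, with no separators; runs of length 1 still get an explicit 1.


String: "jkjjjeeejkkkk"
Scanning for consecutive runs:
  'j' x 1
  'k' x 1
  'j' x 3
  'e' x 3
  'j' x 1
  'k' x 4
RLE = "j1k1j3e3j1k4"


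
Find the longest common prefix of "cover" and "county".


Word 1: "cover"
Word 2: "county"
Comparing from start:
  Pos 0: 'c' == 'c'
  Pos 1: 'o' == 'o'
  Pos 2: 'v' != 'u' (stop)
LCP = "co" (length 2)


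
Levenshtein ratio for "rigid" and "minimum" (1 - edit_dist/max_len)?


Word 1: "rigid" (length 5)
Word 2: "minimum" (length 7)
One optimal edit sequence:
  1. substitute 'r' -> 'm'  (+1)
  2. keep 'i'
  3. substitute 'g' -> 'n'  (+1)
  4. keep 'i'
  5. insert 'm'  (+1)
  6. insert 'u'  (+1)
  7. substitute 'd' -> 'm'  (+1)
Edit distance = 5
Max length = max(5, 7) = 7
Similarity = 1 - 5/7
= 0.2857


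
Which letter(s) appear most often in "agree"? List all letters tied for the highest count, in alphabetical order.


Word: "agree"
Letter counts:
  'a': 1
  'e': 2
  'g': 1
  'r': 1
Maximum count = 2
Most frequent = 'e' (2 times each)


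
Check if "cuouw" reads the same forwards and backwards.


Word: "cuouw"
Reversed: "wuouc"
Forward == Backward? cuouw != wuouc
Palindrome = No


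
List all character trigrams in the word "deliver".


Word: "deliver" (length 7)
Number of trigrams = 7 - 3 + 1 = 5
  Position 0: "del"
  Position 1: "eli"
  Position 2: "liv"
  Position 3: "ive"
  Position 4: "ver"
Trigrams = "del", "eli", "liv", "ive", "ver"


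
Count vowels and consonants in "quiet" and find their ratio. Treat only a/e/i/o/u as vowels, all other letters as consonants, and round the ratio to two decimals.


Word: "quiet"
Vowels (a,e,i,o,u): 3
Consonants: 2
Ratio = 3/2
= 1.50


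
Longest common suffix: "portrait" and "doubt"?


Word 1: "portrait"
Word 2: "doubt"
Comparing from end:
  Pos -1: 't' == 't'
  Pos -2: 'i' != 'b' (stop)
LCS = "t" (length 1)


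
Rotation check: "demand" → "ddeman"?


Word: "demand", Candidate: "ddeman"
Method: check if candidate is substring of word+word
"demanddemand" contains "ddeman"? Yes
Is rotation = Yes


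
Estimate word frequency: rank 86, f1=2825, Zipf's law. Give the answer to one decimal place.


Zipf's law: f(r) = f(1) / r
f(1) = 2825
f(86) = 2825 / 86
= 32.8 occurrences


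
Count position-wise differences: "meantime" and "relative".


Comparing character by character (same length = 8):
  Pos 0: 'm' vs 'r' !=
  Pos 1: 'e' vs 'e' =
  Pos 2: 'a' vs 'l' !=
  Pos 3: 'n' vs 'a' !=
  Pos 4: 't' vs 't' =
  Pos 5: 'i' vs 'i' =
  Pos 6: 'm' vs 'v' !=
  Pos 7: 'e' vs 'e' =
Hamming distance = 4


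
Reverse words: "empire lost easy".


Original: "empire lost easy"
Words (1..n): empire | lost | easy
Reversed (n..1): easy | lost | empire
Result = "easy lost empire"


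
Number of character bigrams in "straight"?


Word: "straight" (length 8)
Number of 2-grams = length - 2 + 1 = 8 - 2 + 1
= 7


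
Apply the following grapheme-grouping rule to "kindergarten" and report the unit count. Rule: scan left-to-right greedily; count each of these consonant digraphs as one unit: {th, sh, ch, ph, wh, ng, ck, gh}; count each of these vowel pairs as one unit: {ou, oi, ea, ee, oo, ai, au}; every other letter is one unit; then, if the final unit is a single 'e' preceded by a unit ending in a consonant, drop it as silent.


Word: "kindergarten" (12 letters)
Left-to-right scan:
  (1) 'k' (letter)
  (2) 'i' (letter)
  (3) 'n' (letter)
  (4) 'd' (letter)
  (5) 'e' (letter)
  (6) 'r' (letter)
  (7) 'g' (letter)
  (8) 'a' (letter)
  (9) 'r' (letter)
  (10) 't' (letter)
  (11) 'e' (letter)
  (12) 'n' (letter)
Units from scan: 12
Sound units = 12 units


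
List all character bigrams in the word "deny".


Word: "deny" (length 4)
Number of bigrams = 4 - 2 + 1 = 3
  Position 0: "de"
  Position 1: "en"
  Position 2: "ny"
Bigrams = "de", "en", "ny"


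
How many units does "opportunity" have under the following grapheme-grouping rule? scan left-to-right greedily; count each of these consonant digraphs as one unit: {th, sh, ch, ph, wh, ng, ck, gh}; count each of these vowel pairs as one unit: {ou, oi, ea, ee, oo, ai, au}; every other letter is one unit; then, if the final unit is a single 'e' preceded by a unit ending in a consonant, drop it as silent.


Word: "opportunity" (11 letters)
Left-to-right scan:
  1. 'o' (letter)
  2. 'p' (letter)
  3. 'p' (letter)
  4. 'o' (letter)
  5. 'r' (letter)
  6. 't' (letter)
  7. 'u' (letter)
  8. 'n' (letter)
  9. 'i' (letter)
  10. 't' (letter)
  11. 'y' (letter)
Units from scan: 11
Sound units = 11 units


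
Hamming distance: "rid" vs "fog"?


Comparing character by character (same length = 3):
  Pos 0: 'r' vs 'f' !=
  Pos 1: 'i' vs 'o' !=
  Pos 2: 'd' vs 'g' !=
Hamming distance = 3


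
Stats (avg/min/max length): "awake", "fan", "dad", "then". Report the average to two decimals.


Lengths: "awake"=5, "fan"=3, "dad"=3, "then"=4
Sum = 15, Count = 4
Average = 15/4 = 3.75
= avg=3.75, min=3, max=5


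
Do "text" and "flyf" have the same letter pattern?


Pattern of "text": [0, 1, 2, 0]
Pattern of "flyf": [0, 1, 2, 0]
Patterns match
Same pattern = Yes


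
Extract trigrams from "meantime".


Word: "meantime" (length 8)
Number of trigrams = 8 - 3 + 1 = 6
  Position 0: "mea"
  Position 1: "ean"
  Position 2: "ant"
  Position 3: "nti"
  Position 4: "tim"
  Position 5: "ime"
Trigrams = "mea", "ean", "ant", "nti", "tim", "ime"


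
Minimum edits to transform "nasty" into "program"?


Word 1: "nasty" (length 5)
Word 2: "program" (length 7)
One optimal edit sequence (insert/delete/substitute each cost 1):
  1. insert 'p'  (+1)
  2. insert 'r'  (+1)
  3. substitute 'n' -> 'o'  (+1)
  4. substitute 'a' -> 'g'  (+1)
  5. substitute 's' -> 'r'  (+1)
  6. substitute 't' -> 'a'  (+1)
  7. substitute 'y' -> 'm'  (+1)
Total edit operations: 7
Edit distance = 7


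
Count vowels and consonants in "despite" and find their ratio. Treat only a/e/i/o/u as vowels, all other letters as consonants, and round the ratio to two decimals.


Word: "despite"
Vowels (a,e,i,o,u): 3
Consonants: 4
Ratio = 3/4
= 0.75


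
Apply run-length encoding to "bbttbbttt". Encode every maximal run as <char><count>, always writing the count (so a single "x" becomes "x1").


String: "bbttbbttt"
Scanning for consecutive runs:
  'b' x 2
  't' x 2
  'b' x 2
  't' x 3
RLE = "b2t2b2t3"


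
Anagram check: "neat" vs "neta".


Word 1: "neat" → sorted: aent
Word 2: "neta" → sorted: aent
Same letters? aent == aent
Anagram = Yes


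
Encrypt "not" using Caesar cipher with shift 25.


Word: "not"
Shift: 25
Each letter → (letter + shift) mod 26:
  'n' (13) + 25 = 12 → 'm'
  'o' (14) + 25 = 13 → 'n'
  't' (19) + 25 = 18 → 's'
Result = "mns"


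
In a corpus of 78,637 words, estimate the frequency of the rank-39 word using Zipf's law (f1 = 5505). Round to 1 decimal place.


Zipf's law: f(r) = f(1) / r
f(1) = 5505
f(39) = 5505 / 39
= 141.2 occurrences


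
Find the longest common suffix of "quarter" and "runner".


Word 1: "quarter"
Word 2: "runner"
Comparing from end:
  Pos -1: 'r' == 'r'
  Pos -2: 'e' == 'e'
  Pos -3: 't' != 'n' (stop)
LCS = "er" (length 2)


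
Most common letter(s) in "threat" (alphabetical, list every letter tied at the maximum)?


Word: "threat"
Letter counts:
  'a': 1
  'e': 1
  'h': 1
  'r': 1
  't': 2
Maximum count = 2
Most frequent = 't' (2 times each)


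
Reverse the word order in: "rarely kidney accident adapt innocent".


Original: "rarely kidney accident adapt innocent"
Words (1..n): rarely | kidney | accident | adapt | innocent
Reversed (n..1): innocent | adapt | accident | kidney | rarely
Result = "innocent adapt accident kidney rarely"


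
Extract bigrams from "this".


Word: "this" (length 4)
Number of bigrams = 4 - 2 + 1 = 3
  Position 0: "th"
  Position 1: "hi"
  Position 2: "is"
Bigrams = "th", "hi", "is"


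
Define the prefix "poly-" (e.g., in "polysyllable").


Prefix: poly-
As in: polysyllable -> poly- + syllable
Meaning = many


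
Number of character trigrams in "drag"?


Word: "drag" (length 4)
Number of 3-grams = length - 3 + 1 = 4 - 3 + 1
= 2


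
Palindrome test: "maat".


Word: "maat"
Reversed: "taam"
Forward == Backward? maat != taam
Palindrome = No


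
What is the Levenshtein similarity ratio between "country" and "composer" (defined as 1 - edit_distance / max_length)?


Word 1: "country" (length 7)
Word 2: "composer" (length 8)
One optimal edit sequence:
  1. keep 'c'
  2. keep 'o'
  3. insert 'm'  (+1)
  4. substitute 'u' -> 'p'  (+1)
  5. substitute 'n' -> 'o'  (+1)
  6. substitute 't' -> 's'  (+1)
  7. substitute 'r' -> 'e'  (+1)
  8. substitute 'y' -> 'r'  (+1)
Edit distance = 6
Max length = max(7, 8) = 8
Similarity = 1 - 6/8
= 0.2500


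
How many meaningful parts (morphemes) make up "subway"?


Word: "subway"
Morphemes: sub- / way
Each morpheme carries meaning
= 2 morphemes


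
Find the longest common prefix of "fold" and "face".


Word 1: "fold"
Word 2: "face"
Comparing from start:
  Pos 0: 'f' == 'f'
  Pos 1: 'o' != 'a' (stop)
LCP = "f" (length 1)


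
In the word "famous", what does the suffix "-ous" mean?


Suffix: -ous
Example: famous (fame + -ous, with a spelling change)
Meaning = having quality of


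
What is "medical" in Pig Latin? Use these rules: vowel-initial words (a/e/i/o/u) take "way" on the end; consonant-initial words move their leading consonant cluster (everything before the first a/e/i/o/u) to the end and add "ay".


Word: "medical"
Starts with consonant(s) → move to end, add 'ay'
Consonant cluster: "m"
Pig Latin = "edicalmay"


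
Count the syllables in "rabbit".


Word: "rabbit"
Syllable breakdown: rab-bit
Counting: 2 parts
= 2 syllables


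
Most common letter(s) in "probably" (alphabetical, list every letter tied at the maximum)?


Word: "probably"
Letter counts:
  'a': 1
  'b': 2
  'l': 1
  'o': 1
  'p': 1
  'r': 1
  'y': 1
Maximum count = 2
Most frequent = 'b' (2 times each)


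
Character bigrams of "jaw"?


Word: "jaw" (length 3)
Number of bigrams = 3 - 2 + 1 = 2
  Position 0: "ja"
  Position 1: "aw"
Bigrams = "ja", "aw"


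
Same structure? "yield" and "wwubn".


Pattern of "yield": [0, 1, 2, 3, 4]
Pattern of "wwubn": [0, 0, 1, 2, 3]
Patterns do not match
Same pattern = No


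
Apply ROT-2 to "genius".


Word: "genius"
Shift: 2
Each letter → (letter + shift) mod 26:
  'g' (6) + 2 = 8 → 'i'
  'e' (4) + 2 = 6 → 'g'
  'n' (13) + 2 = 15 → 'p'
  'i' (8) + 2 = 10 → 'k'
  'u' (20) + 2 = 22 → 'w'
  's' (18) + 2 = 20 → 'u'
Result = "igpkwu"


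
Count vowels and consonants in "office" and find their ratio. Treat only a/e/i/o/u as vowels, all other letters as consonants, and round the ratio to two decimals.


Word: "office"
Vowels (a,e,i,o,u): 3
Consonants: 3
Ratio = 3/3
= 1.00


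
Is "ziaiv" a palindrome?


Word: "ziaiv"
Reversed: "viaiz"
Forward == Backward? ziaiv != viaiz
Palindrome = No


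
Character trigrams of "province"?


Word: "province" (length 8)
Number of trigrams = 8 - 3 + 1 = 6
  Position 0: "pro"
  Position 1: "rov"
  Position 2: "ovi"
  Position 3: "vin"
  Position 4: "inc"
  Position 5: "nce"
Trigrams = "pro", "rov", "ovi", "vin", "inc", "nce"


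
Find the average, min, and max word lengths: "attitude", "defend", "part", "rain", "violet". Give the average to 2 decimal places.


Lengths: "attitude"=8, "defend"=6, "part"=4, "rain"=4, "violet"=6
Sum = 28, Count = 5
Average = 28/5 = 5.60
= avg=5.60, min=4, max=8


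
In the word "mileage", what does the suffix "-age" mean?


Suffix: -age
As in: mileage -> mile + -age
Meaning = result / collection


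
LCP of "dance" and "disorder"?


Word 1: "dance"
Word 2: "disorder"
Comparing from start:
  Pos 0: 'd' == 'd'
  Pos 1: 'a' != 'i' (stop)
LCP = "d" (length 1)


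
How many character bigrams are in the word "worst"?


Word: "worst" (length 5)
Number of 2-grams = length - 2 + 1 = 5 - 2 + 1
= 4


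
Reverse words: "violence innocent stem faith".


Original: "violence innocent stem faith"
Words (1..n): violence | innocent | stem | faith
Reversed (n..1): faith | stem | innocent | violence
Result = "faith stem innocent violence"


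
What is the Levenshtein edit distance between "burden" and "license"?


Word 1: "burden" (length 6)
Word 2: "license" (length 7)
One optimal edit sequence (insert/delete/substitute each cost 1):
  1. delete 'b'  (+1)
  2. substitute 'u' -> 'l'  (+1)
  3. substitute 'r' -> 'i'  (+1)
  4. substitute 'd' -> 'c'  (+1)
  5. keep 'e'
  6. keep 'n'
  7. insert 's'  (+1)
  8. insert 'e'  (+1)
Total edit operations: 6
Edit distance = 6


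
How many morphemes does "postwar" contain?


Word: "postwar"
Morphemes: post- + war
Each morpheme carries meaning
= 2 morphemes


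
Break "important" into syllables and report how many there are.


Word: "important"
Syllable breakdown: im-por-tant
Counting: 3 parts
= 3 syllables


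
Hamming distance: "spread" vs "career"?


Comparing character by character (same length = 6):
  Pos 0: 's' vs 'c' !=
  Pos 1: 'p' vs 'a' !=
  Pos 2: 'r' vs 'r' =
  Pos 3: 'e' vs 'e' =
  Pos 4: 'a' vs 'e' !=
  Pos 5: 'd' vs 'r' !=
Hamming distance = 4


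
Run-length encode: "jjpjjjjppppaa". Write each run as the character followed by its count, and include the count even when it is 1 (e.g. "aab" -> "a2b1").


String: "jjpjjjjppppaa"
Scanning for consecutive runs:
  'j' x 2
  'p' x 1
  'j' x 4
  'p' x 4
  'a' x 2
RLE = "j2p1j4p4a2"


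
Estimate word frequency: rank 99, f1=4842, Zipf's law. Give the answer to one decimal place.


Zipf's law: f(r) = f(1) / r
f(1) = 4842
f(99) = 4842 / 99
= 48.9 occurrences


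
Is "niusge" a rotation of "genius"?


Word: "genius", Candidate: "niusge"
Method: check if candidate is substring of word+word
"geniusgenius" contains "niusge"? Yes
Is rotation = Yes


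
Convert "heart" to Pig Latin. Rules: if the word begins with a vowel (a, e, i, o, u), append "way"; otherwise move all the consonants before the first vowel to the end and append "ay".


Word: "heart"
Starts with consonant(s) → move to end, add 'ay'
Consonant cluster: "h"
Pig Latin = "earthay"


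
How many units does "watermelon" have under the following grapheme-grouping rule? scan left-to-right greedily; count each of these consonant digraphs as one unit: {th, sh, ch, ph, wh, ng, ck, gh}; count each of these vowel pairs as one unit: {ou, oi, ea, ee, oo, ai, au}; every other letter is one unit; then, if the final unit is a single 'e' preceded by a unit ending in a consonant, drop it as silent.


Word: "watermelon" (10 letters)
Left-to-right scan:
  [1] 'w' (letter)
  [2] 'a' (letter)
  [3] 't' (letter)
  [4] 'e' (letter)
  [5] 'r' (letter)
  [6] 'm' (letter)
  [7] 'e' (letter)
  [8] 'l' (letter)
  [9] 'o' (letter)
  [10] 'n' (letter)
Units from scan: 10
Sound units = 10 units


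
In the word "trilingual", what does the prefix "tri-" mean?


Prefix: tri-
As in: trilingual -> tri- + lingual
Meaning = three


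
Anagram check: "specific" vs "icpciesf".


Word 1: "specific" → sorted: ccefiips
Word 2: "icpciesf" → sorted: ccefiips
Same letters? ccefiips == ccefiips
Anagram = Yes


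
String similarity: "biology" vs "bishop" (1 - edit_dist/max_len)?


Word 1: "biology" (length 7)
Word 2: "bishop" (length 6)
One optimal edit sequence:
  1. keep 'b'
  2. keep 'i'
  3. substitute 'o' -> 's'  (+1)
  4. substitute 'l' -> 'h'  (+1)
  5. keep 'o'
  6. delete 'g'  (+1)
  7. substitute 'y' -> 'p'  (+1)
Edit distance = 4
Max length = max(7, 6) = 7
Similarity = 1 - 4/7
= 0.4286


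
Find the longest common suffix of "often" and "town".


Word 1: "often"
Word 2: "town"
Comparing from end:
  Pos -1: 'n' == 'n'
  Pos -2: 'e' != 'w' (stop)
LCS = "n" (length 1)


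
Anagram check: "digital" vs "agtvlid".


Word 1: "digital" → sorted: adgiilt
Word 2: "agtvlid" → sorted: adgiltv
Same letters? adgiilt != adgiltv
Anagram = No


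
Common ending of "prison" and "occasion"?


Word 1: "prison"
Word 2: "occasion"
Comparing from end:
  Pos -1: 'n' == 'n'
  Pos -2: 'o' == 'o'
  Pos -3: 's' != 'i' (stop)
LCS = "on" (length 2)


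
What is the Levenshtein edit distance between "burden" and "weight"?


Word 1: "burden" (length 6)
Word 2: "weight" (length 6)
One optimal edit sequence (insert/delete/substitute each cost 1):
  1. substitute 'b' -> 'w'  (+1)
  2. substitute 'u' -> 'e'  (+1)
  3. substitute 'r' -> 'i'  (+1)
  4. substitute 'd' -> 'g'  (+1)
  5. substitute 'e' -> 'h'  (+1)
  6. substitute 'n' -> 't'  (+1)
Total edit operations: 6
Edit distance = 6


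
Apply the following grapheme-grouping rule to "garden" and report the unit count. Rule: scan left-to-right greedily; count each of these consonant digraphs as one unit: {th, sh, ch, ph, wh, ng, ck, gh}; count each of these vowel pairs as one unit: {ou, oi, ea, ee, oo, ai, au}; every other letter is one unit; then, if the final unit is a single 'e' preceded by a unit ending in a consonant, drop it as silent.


Word: "garden" (6 letters)
Left-to-right scan:
  [1] 'g' (letter)
  [2] 'a' (letter)
  [3] 'r' (letter)
  [4] 'd' (letter)
  [5] 'e' (letter)
  [6] 'n' (letter)
Units from scan: 6
Sound units = 6 units


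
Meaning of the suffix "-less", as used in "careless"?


Suffix: -less
Example: careless (care + -less)
Meaning = without


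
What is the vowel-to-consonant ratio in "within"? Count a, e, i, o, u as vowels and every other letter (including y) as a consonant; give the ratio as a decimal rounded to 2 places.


Word: "within"
Vowels (a,e,i,o,u): 2
Consonants: 4
Ratio = 2/4
= 0.50


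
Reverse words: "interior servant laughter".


Original: "interior servant laughter"
Words (1..n): interior | servant | laughter
Reversed (n..1): laughter | servant | interior
Result = "laughter servant interior"


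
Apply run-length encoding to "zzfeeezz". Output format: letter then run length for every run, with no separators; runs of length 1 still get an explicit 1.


String: "zzfeeezz"
Scanning for consecutive runs:
  'z' x 2
  'f' x 1
  'e' x 3
  'z' x 2
RLE = "z2f1e3z2"


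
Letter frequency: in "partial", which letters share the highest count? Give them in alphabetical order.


Word: "partial"
Letter counts:
  'a': 2
  'i': 1
  'l': 1
  'p': 1
  'r': 1
  't': 1
Maximum count = 2
Most frequent = 'a' (2 times each)


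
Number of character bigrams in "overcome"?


Word: "overcome" (length 8)
Number of 2-grams = length - 2 + 1 = 8 - 2 + 1
= 7


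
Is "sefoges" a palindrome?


Word: "sefoges"
Reversed: "segofes"
Forward == Backward? sefoges != segofes
Palindrome = No


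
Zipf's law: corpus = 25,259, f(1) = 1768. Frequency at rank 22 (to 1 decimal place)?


Zipf's law: f(r) = f(1) / r
f(1) = 1768
f(22) = 1768 / 22
= 80.4 occurrences


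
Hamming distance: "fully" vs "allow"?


Comparing character by character (same length = 5):
  Pos 0: 'f' vs 'a' !=
  Pos 1: 'u' vs 'l' !=
  Pos 2: 'l' vs 'l' =
  Pos 3: 'l' vs 'o' !=
  Pos 4: 'y' vs 'w' !=
Hamming distance = 4


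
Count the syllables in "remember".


Word: "remember"
Syllable breakdown: re-mem-ber
Counting: 3 parts
= 3 syllables


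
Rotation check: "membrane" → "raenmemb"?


Word: "membrane", Candidate: "raenmemb"
Method: check if candidate is substring of word+word
"membranemembrane" contains "raenmemb"? No
Is rotation = No


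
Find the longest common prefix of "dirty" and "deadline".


Word 1: "dirty"
Word 2: "deadline"
Comparing from start:
  Pos 0: 'd' == 'd'
  Pos 1: 'i' != 'e' (stop)
LCP = "d" (length 1)


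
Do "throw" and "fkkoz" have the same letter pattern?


Pattern of "throw": [0, 1, 2, 3, 4]
Pattern of "fkkoz": [0, 1, 1, 2, 3]
Patterns do not match
Same pattern = No


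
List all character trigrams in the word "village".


Word: "village" (length 7)
Number of trigrams = 7 - 3 + 1 = 5
  Position 0: "vil"
  Position 1: "ill"
  Position 2: "lla"
  Position 3: "lag"
  Position 4: "age"
Trigrams = "vil", "ill", "lla", "lag", "age"


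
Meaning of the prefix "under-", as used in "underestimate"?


Prefix: under-
Example: underestimate = under- + estimate
Meaning = insufficient


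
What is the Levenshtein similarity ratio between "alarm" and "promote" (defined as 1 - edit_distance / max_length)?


Word 1: "alarm" (length 5)
Word 2: "promote" (length 7)
One optimal edit sequence:
  1. insert 'p'  (+1)
  2. insert 'r'  (+1)
  3. substitute 'a' -> 'o'  (+1)
  4. substitute 'l' -> 'm'  (+1)
  5. substitute 'a' -> 'o'  (+1)
  6. substitute 'r' -> 't'  (+1)
  7. substitute 'm' -> 'e'  (+1)
Edit distance = 7
Max length = max(5, 7) = 7
Similarity = 1 - 7/7
= 0.0000


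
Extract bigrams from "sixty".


Word: "sixty" (length 5)
Number of bigrams = 5 - 2 + 1 = 4
  Position 0: "si"
  Position 1: "ix"
  Position 2: "xt"
  Position 3: "ty"
Bigrams = "si", "ix", "xt", "ty"


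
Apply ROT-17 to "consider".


Word: "consider"
Shift: 17
Each letter → (letter + shift) mod 26:
  'c' (2) + 17 = 19 → 't'
  'o' (14) + 17 = 5 → 'f'
  'n' (13) + 17 = 4 → 'e'
  's' (18) + 17 = 9 → 'j'
  'i' (8) + 17 = 25 → 'z'
  'd' (3) + 17 = 20 → 'u'
  'e' (4) + 17 = 21 → 'v'
  'r' (17) + 17 = 8 → 'i'
Result = "tfejzuvi"


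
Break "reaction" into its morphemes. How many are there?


Word: "reaction"
Morphemes: re- | act | -ion
Each morpheme carries meaning
= 3 morphemes


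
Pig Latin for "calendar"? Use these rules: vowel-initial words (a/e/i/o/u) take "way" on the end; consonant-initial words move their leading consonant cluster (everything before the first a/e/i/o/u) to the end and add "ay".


Word: "calendar"
Starts with consonant(s) → move to end, add 'ay'
Consonant cluster: "c"
Pig Latin = "alendarcay"


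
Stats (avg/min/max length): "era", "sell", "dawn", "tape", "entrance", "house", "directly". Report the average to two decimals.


Lengths: "era"=3, "sell"=4, "dawn"=4, "tape"=4, "entrance"=8, "house"=5, "directly"=8
Sum = 36, Count = 7
Average = 36/7 = 5.14
= avg=5.14, min=3, max=8


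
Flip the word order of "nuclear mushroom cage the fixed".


Original: "nuclear mushroom cage the fixed"
Words (1..n): nuclear | mushroom | cage | the | fixed
Reversed (n..1): fixed | the | cage | mushroom | nuclear
Result = "fixed the cage mushroom nuclear"


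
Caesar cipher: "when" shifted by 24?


Word: "when"
Shift: 24
Each letter → (letter + shift) mod 26:
  'w' (22) + 24 = 20 → 'u'
  'h' (7) + 24 = 5 → 'f'
  'e' (4) + 24 = 2 → 'c'
  'n' (13) + 24 = 11 → 'l'
Result = "ufcl"


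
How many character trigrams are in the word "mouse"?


Word: "mouse" (length 5)
Number of 3-grams = length - 3 + 1 = 5 - 3 + 1
= 3


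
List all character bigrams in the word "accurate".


Word: "accurate" (length 8)
Number of bigrams = 8 - 2 + 1 = 7
  Position 0: "ac"
  Position 1: "cc"
  Position 2: "cu"
  Position 3: "ur"
  Position 4: "ra"
  Position 5: "at"
  Position 6: "te"
Bigrams = "ac", "cc", "cu", "ur", "ra", "at", "te"


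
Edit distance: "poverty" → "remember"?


Word 1: "poverty" (length 7)
Word 2: "remember" (length 8)
One optimal edit sequence (insert/delete/substitute each cost 1):
  1. substitute 'p' -> 'r'  (+1)
  2. substitute 'o' -> 'e'  (+1)
  3. substitute 'v' -> 'm'  (+1)
  4. keep 'e'
  5. insert 'm'  (+1)
  6. substitute 'r' -> 'b'  (+1)
  7. substitute 't' -> 'e'  (+1)
  8. substitute 'y' -> 'r'  (+1)
Total edit operations: 7
Edit distance = 7


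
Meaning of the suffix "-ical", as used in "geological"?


Suffix: -ical
Example: geological = geology + -ical, with a spelling change
Meaning = relating to


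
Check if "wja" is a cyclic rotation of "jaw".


Word: "jaw", Candidate: "wja"
Method: check if candidate is substring of word+word
"jawjaw" contains "wja"? Yes
Is rotation = Yes


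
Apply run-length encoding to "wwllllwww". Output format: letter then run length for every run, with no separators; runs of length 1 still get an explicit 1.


String: "wwllllwww"
Scanning for consecutive runs:
  'w' x 2
  'l' x 4
  'w' x 3
RLE = "w2l4w3"


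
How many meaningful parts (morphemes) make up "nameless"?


Word: "nameless"
Morphemes: name | -less
Each morpheme carries meaning
= 2 morphemes


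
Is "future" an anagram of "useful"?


Word 1: "useful" → sorted: eflsuu
Word 2: "future" → sorted: efrtuu
Same letters? eflsuu != efrtuu
Anagram = No


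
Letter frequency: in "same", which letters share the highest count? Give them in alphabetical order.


Word: "same"
Letter counts:
  'a': 1
  'e': 1
  'm': 1
  's': 1
Maximum count = 1
Most frequent = 'a', 'e', 'm', 's' (1 time each)


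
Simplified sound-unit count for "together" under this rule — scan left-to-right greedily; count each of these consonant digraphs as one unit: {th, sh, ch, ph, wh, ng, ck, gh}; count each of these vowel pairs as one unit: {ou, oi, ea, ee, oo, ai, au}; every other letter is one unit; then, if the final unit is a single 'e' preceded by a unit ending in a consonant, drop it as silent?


Word: "together" (8 letters)
Left-to-right scan:
  (1) 't' (letter)
  (2) 'o' (letter)
  (3) 'g' (letter)
  (4) 'e' (letter)
  (5) 'th' (digraph)
  (6) 'e' (letter)
  (7) 'r' (letter)
Units from scan: 7
Sound units = 7 units


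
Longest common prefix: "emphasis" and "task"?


Word 1: "emphasis"
Word 2: "task"
Comparing from start:
  Pos 0: 'e' != 't' (stop)
LCP = "" (length 0)


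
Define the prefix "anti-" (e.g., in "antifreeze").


Prefix: anti-
As in: antifreeze -> anti- + freeze
Meaning = against


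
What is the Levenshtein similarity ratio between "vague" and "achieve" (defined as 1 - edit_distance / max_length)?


Word 1: "vague" (length 5)
Word 2: "achieve" (length 7)
One optimal edit sequence:
  1. insert 'a'  (+1)
  2. insert 'c'  (+1)
  3. substitute 'v' -> 'h'  (+1)
  4. substitute 'a' -> 'i'  (+1)
  5. substitute 'g' -> 'e'  (+1)
  6. substitute 'u' -> 'v'  (+1)
  7. keep 'e'
Edit distance = 6
Max length = max(5, 7) = 7
Similarity = 1 - 6/7
= 0.1429


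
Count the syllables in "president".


Word: "president"
Syllable breakdown: pres-i-dent
Counting: 3 parts
= 3 syllables


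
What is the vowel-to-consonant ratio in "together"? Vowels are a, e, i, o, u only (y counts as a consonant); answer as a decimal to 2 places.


Word: "together"
Vowels (a,e,i,o,u): 3
Consonants: 5
Ratio = 3/5
= 0.60


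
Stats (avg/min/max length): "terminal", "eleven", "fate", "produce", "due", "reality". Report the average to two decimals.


Lengths: "terminal"=8, "eleven"=6, "fate"=4, "produce"=7, "due"=3, "reality"=7
Sum = 35, Count = 6
Average = 35/6 = 5.83
= avg=5.83, min=3, max=8


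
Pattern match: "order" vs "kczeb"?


Pattern of "order": [0, 1, 2, 3, 1]
Pattern of "kczeb": [0, 1, 2, 3, 4]
Patterns do not match
Same pattern = No


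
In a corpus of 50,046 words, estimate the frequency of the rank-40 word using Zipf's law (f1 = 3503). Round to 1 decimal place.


Zipf's law: f(r) = f(1) / r
f(1) = 3503
f(40) = 3503 / 40
= 87.6 occurrences


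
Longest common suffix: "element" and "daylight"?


Word 1: "element"
Word 2: "daylight"
Comparing from end:
  Pos -1: 't' == 't'
  Pos -2: 'n' != 'h' (stop)
LCS = "t" (length 1)


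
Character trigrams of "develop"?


Word: "develop" (length 7)
Number of trigrams = 7 - 3 + 1 = 5
  Position 0: "dev"
  Position 1: "eve"
  Position 2: "vel"
  Position 3: "elo"
  Position 4: "lop"
Trigrams = "dev", "eve", "vel", "elo", "lop"


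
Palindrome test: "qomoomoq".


Word: "qomoomoq"
Reversed: "qomoomoq"
Forward == Backward? qomoomoq == qomoomoq
Palindrome = Yes


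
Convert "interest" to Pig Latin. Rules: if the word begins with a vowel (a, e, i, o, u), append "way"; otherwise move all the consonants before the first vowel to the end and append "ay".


Word: "interest"
Starts with vowel → add 'way'
Pig Latin = "interestway"


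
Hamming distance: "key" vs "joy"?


Comparing character by character (same length = 3):
  Pos 0: 'k' vs 'j' !=
  Pos 1: 'e' vs 'o' !=
  Pos 2: 'y' vs 'y' =
Hamming distance = 2


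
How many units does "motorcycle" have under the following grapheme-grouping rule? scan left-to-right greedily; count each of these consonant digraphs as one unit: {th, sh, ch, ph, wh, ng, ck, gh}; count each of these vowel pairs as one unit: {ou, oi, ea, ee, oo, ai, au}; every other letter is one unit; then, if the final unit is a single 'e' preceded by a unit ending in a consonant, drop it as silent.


Word: "motorcycle" (10 letters)
Left-to-right scan:
  (1) 'm' (letter)
  (2) 'o' (letter)
  (3) 't' (letter)
  (4) 'o' (letter)
  (5) 'r' (letter)
  (6) 'c' (letter)
  (7) 'y' (letter)
  (8) 'c' (letter)
  (9) 'l' (letter)
  (10) 'e' (letter)
Units from scan: 10
Final unit is 'e' after a consonant -> drop as silent (-1)
Sound units = 9 units


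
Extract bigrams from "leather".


Word: "leather" (length 7)
Number of bigrams = 7 - 2 + 1 = 6
  Position 0: "le"
  Position 1: "ea"
  Position 2: "at"
  Position 3: "th"
  Position 4: "he"
  Position 5: "er"
Bigrams = "le", "ea", "at", "th", "he", "er"


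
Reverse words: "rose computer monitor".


Original: "rose computer monitor"
Words (1..n): rose | computer | monitor
Reversed (n..1): monitor | computer | rose
Result = "monitor computer rose"


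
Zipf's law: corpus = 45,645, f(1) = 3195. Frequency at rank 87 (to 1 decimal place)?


Zipf's law: f(r) = f(1) / r
f(1) = 3195
f(87) = 3195 / 87
= 36.7 occurrences


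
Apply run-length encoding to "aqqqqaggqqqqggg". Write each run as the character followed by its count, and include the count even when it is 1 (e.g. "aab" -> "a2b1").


String: "aqqqqaggqqqqggg"
Scanning for consecutive runs:
  'a' x 1
  'q' x 4
  'a' x 1
  'g' x 2
  'q' x 4
  'g' x 3
RLE = "a1q4a1g2q4g3"


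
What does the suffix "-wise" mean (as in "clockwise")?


Suffix: -wise
Example: clockwise (clock + -wise)
Meaning = in the manner of


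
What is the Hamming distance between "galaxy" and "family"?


Comparing character by character (same length = 6):
  Pos 0: 'g' vs 'f' !=
  Pos 1: 'a' vs 'a' =
  Pos 2: 'l' vs 'm' !=
  Pos 3: 'a' vs 'i' !=
  Pos 4: 'x' vs 'l' !=
  Pos 5: 'y' vs 'y' =
Hamming distance = 4


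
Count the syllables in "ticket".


Word: "ticket"
Syllable breakdown: tick / et
Counting: 2 parts
= 2 syllables


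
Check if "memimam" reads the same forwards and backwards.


Word: "memimam"
Reversed: "mamimem"
Forward == Backward? memimam != mamimem
Palindrome = No


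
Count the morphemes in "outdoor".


Word: "outdoor"
Morphemes: out- | door
Each morpheme carries meaning
= 2 morphemes


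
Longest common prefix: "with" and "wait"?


Word 1: "with"
Word 2: "wait"
Comparing from start:
  Pos 0: 'w' == 'w'
  Pos 1: 'i' != 'a' (stop)
LCP = "w" (length 1)


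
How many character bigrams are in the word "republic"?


Word: "republic" (length 8)
Number of 2-grams = length - 2 + 1 = 8 - 2 + 1
= 7


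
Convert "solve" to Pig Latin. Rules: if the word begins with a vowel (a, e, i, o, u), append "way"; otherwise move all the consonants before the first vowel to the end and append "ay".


Word: "solve"
Starts with consonant(s) → move to end, add 'ay'
Consonant cluster: "s"
Pig Latin = "olvesay"


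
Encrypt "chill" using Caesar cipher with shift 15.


Word: "chill"
Shift: 15
Each letter → (letter + shift) mod 26:
  'c' (2) + 15 = 17 → 'r'
  'h' (7) + 15 = 22 → 'w'
  'i' (8) + 15 = 23 → 'x'
  'l' (11) + 15 = 0 → 'a'
  'l' (11) + 15 = 0 → 'a'
Result = "rwxaa"


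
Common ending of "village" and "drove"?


Word 1: "village"
Word 2: "drove"
Comparing from end:
  Pos -1: 'e' == 'e'
  Pos -2: 'g' != 'v' (stop)
LCS = "e" (length 1)


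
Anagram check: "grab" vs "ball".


Word 1: "grab" → sorted: abgr
Word 2: "ball" → sorted: abll
Same letters? abgr != abll
Anagram = No


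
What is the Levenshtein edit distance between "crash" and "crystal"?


Word 1: "crash" (length 5)
Word 2: "crystal" (length 7)
One optimal edit sequence (insert/delete/substitute each cost 1):
  1. keep 'c'
  2. keep 'r'
  3. substitute 'a' -> 'y'  (+1)
  4. keep 's'
  5. insert 't'  (+1)
  6. insert 'a'  (+1)
  7. substitute 'h' -> 'l'  (+1)
Total edit operations: 4
Edit distance = 4


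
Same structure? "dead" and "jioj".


Pattern of "dead": [0, 1, 2, 0]
Pattern of "jioj": [0, 1, 2, 0]
Patterns match
Same pattern = Yes


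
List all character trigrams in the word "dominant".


Word: "dominant" (length 8)
Number of trigrams = 8 - 3 + 1 = 6
  Position 0: "dom"
  Position 1: "omi"
  Position 2: "min"
  Position 3: "ina"
  Position 4: "nan"
  Position 5: "ant"
Trigrams = "dom", "omi", "min", "ina", "nan", "ant"


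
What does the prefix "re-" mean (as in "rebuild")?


Prefix: re-
As in: rebuild -> re- + build
Meaning = again


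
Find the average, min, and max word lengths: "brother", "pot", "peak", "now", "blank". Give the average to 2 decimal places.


Lengths: "brother"=7, "pot"=3, "peak"=4, "now"=3, "blank"=5
Sum = 22, Count = 5
Average = 22/5 = 4.40
= avg=4.40, min=3, max=7


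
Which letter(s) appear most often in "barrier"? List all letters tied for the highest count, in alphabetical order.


Word: "barrier"
Letter counts:
  'a': 1
  'b': 1
  'e': 1
  'i': 1
  'r': 3
Maximum count = 3
Most frequent = 'r' (3 times each)


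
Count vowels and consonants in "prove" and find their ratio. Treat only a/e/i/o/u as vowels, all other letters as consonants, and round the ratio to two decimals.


Word: "prove"
Vowels (a,e,i,o,u): 2
Consonants: 3
Ratio = 2/3
= 0.67


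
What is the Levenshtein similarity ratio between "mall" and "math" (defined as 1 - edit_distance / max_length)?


Word 1: "mall" (length 4)
Word 2: "math" (length 4)
One optimal edit sequence:
  1. keep 'm'
  2. keep 'a'
  3. substitute 'l' -> 't'  (+1)
  4. substitute 'l' -> 'h'  (+1)
Edit distance = 2
Max length = max(4, 4) = 4
Similarity = 1 - 2/4
= 0.5000


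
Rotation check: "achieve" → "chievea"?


Word: "achieve", Candidate: "chievea"
Method: check if candidate is substring of word+word
"achieveachieve" contains "chievea"? Yes
Is rotation = Yes


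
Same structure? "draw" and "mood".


Pattern of "draw": [0, 1, 2, 3]
Pattern of "mood": [0, 1, 1, 2]
Patterns do not match
Same pattern = No


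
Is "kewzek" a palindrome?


Word: "kewzek"
Reversed: "kezwek"
Forward == Backward? kewzek != kezwek
Palindrome = No


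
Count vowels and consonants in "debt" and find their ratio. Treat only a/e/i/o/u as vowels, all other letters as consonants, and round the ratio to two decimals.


Word: "debt"
Vowels (a,e,i,o,u): 1
Consonants: 3
Ratio = 1/3
= 0.33


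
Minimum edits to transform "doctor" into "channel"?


Word 1: "doctor" (length 6)
Word 2: "channel" (length 7)
One optimal edit sequence (insert/delete/substitute each cost 1):
  1. insert 'c'  (+1)
  2. substitute 'd' -> 'h'  (+1)
  3. substitute 'o' -> 'a'  (+1)
  4. substitute 'c' -> 'n'  (+1)
  5. substitute 't' -> 'n'  (+1)
  6. substitute 'o' -> 'e'  (+1)
  7. substitute 'r' -> 'l'  (+1)
Total edit operations: 7
Edit distance = 7


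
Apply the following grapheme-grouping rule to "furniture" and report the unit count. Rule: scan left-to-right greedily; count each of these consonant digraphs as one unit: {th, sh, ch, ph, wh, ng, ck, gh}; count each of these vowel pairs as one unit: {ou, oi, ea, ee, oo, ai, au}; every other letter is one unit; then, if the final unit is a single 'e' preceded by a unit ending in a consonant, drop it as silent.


Word: "furniture" (9 letters)
Left-to-right scan:
  (1) 'f' (letter)
  (2) 'u' (letter)
  (3) 'r' (letter)
  (4) 'n' (letter)
  (5) 'i' (letter)
  (6) 't' (letter)
  (7) 'u' (letter)
  (8) 'r' (letter)
  (9) 'e' (letter)
Units from scan: 9
Final unit is 'e' after a consonant -> drop as silent (-1)
Sound units = 8 units


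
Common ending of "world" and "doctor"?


Word 1: "world"
Word 2: "doctor"
Comparing from end:
  Pos -1: 'd' != 'r' (stop)
LCS = "" (length 0)


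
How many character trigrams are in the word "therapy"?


Word: "therapy" (length 7)
Number of 3-grams = length - 3 + 1 = 7 - 3 + 1
= 5


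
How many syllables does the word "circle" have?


Word: "circle"
Syllable breakdown: cir-cle
Counting: 2 parts
= 2 syllables


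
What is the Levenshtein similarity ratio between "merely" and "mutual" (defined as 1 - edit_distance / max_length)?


Word 1: "merely" (length 6)
Word 2: "mutual" (length 6)
One optimal edit sequence:
  1. keep 'm'
  2. substitute 'e' -> 'u'  (+1)
  3. substitute 'r' -> 't'  (+1)
  4. substitute 'e' -> 'u'  (+1)
  5. substitute 'l' -> 'a'  (+1)
  6. substitute 'y' -> 'l'  (+1)
Edit distance = 5
Max length = max(6, 6) = 6
Similarity = 1 - 5/6
= 0.1667


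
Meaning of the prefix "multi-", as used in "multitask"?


Prefix: multi-
As in: multitask -> multi- + task
Meaning = many


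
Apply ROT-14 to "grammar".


Word: "grammar"
Shift: 14
Each letter → (letter + shift) mod 26:
  'g' (6) + 14 = 20 → 'u'
  'r' (17) + 14 = 5 → 'f'
  'a' (0) + 14 = 14 → 'o'
  'm' (12) + 14 = 0 → 'a'
  'm' (12) + 14 = 0 → 'a'
  'a' (0) + 14 = 14 → 'o'
  'r' (17) + 14 = 5 → 'f'
Result = "ufoaaof"


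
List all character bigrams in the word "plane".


Word: "plane" (length 5)
Number of bigrams = 5 - 2 + 1 = 4
  Position 0: "pl"
  Position 1: "la"
  Position 2: "an"
  Position 3: "ne"
Bigrams = "pl", "la", "an", "ne"
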